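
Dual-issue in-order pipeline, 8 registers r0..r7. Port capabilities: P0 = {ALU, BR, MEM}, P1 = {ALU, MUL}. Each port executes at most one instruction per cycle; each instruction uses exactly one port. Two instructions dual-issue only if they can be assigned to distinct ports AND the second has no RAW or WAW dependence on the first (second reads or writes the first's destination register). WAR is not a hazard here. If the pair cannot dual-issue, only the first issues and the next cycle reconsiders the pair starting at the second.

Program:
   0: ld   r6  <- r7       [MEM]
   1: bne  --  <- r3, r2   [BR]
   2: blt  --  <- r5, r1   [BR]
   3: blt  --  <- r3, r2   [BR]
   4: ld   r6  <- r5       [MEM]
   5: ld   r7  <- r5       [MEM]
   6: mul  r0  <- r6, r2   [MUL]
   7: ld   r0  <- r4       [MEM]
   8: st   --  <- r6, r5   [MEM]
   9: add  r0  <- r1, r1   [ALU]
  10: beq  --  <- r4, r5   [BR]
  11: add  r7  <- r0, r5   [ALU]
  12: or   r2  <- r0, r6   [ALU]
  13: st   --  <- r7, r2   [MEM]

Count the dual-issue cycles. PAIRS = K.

  cy0 -> i0 (ld.MEM) no-port MEM/BR
  cy1 -> i1 (bne.BR) no-port BR/BR
  cy2 -> i2 (blt.BR) no-port BR/BR
  cy3 -> i3 (blt.BR) no-port BR/MEM
  cy4 -> i4 (ld.MEM) no-port MEM/MEM
  cy5 -> i5/i6 (ld.MEM/mul.MUL) 2-wide
  cy6 -> i7 (ld.MEM) no-port MEM/MEM
  cy7 -> i8/i9 (st.MEM/add.ALU) 2-wide
  cy8 -> i10/i11 (beq.BR/add.ALU) 2-wide
  cy9 -> i12 (or.ALU) RAW r2
  cy10 -> i13 (st.MEM) tail

PAIRS = 3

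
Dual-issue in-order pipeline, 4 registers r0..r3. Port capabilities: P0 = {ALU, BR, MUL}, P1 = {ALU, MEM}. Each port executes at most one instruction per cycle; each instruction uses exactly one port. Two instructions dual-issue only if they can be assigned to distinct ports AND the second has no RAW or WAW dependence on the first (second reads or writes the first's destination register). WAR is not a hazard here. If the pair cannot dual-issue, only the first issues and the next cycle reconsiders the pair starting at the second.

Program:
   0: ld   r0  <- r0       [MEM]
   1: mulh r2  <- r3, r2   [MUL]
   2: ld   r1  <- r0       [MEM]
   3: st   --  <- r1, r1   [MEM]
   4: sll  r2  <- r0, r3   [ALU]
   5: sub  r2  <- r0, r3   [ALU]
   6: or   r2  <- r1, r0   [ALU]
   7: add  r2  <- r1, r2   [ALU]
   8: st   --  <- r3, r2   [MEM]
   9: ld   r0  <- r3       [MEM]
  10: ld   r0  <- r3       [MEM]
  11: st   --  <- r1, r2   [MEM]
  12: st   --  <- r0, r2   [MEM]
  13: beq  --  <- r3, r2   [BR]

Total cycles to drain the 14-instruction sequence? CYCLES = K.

CYCLES = 11

[0] i0/i1  ld.MEM/mulh.MUL  -- pair
[1] i2  ld.MEM  -- no-port MEM/MEM
[2] i3/i4  st.MEM/sll.ALU  -- pair
[3] i5  sub.ALU  -- WAW r2
[4] i6  or.ALU  -- RAW+WAW r2
[5] i7  add.ALU  -- RAW r2
[6] i8  st.MEM  -- no-port MEM/MEM
[7] i9  ld.MEM  -- no-port MEM/MEM
[8] i10  ld.MEM  -- no-port MEM/MEM
[9] i11  st.MEM  -- no-port MEM/MEM
[10] i12/i13  st.MEM/beq.BR  -- pair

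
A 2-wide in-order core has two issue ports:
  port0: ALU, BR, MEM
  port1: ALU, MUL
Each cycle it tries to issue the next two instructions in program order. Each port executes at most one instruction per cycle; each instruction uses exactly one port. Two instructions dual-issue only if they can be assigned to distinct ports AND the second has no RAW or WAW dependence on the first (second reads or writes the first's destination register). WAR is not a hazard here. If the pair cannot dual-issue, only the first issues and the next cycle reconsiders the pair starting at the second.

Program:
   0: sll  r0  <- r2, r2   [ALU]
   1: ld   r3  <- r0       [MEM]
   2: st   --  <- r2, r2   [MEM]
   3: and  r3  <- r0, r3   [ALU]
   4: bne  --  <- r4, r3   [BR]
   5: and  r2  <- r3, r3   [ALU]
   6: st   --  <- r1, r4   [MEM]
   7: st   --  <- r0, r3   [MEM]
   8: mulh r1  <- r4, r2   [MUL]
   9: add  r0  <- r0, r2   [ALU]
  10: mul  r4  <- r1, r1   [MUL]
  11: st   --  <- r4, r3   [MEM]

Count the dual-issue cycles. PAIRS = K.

c0: i0 sll  RAW r0
c1: i1 ld  no-port MEM/MEM
c2: i2&i3 st/and  dual
c3: i4&i5 bne/and  dual
c4: i6 st  no-port MEM/MEM
c5: i7&i8 st/mulh  dual
c6: i9&i10 add/mul  dual
c7: i11 st  tail

PAIRS = 4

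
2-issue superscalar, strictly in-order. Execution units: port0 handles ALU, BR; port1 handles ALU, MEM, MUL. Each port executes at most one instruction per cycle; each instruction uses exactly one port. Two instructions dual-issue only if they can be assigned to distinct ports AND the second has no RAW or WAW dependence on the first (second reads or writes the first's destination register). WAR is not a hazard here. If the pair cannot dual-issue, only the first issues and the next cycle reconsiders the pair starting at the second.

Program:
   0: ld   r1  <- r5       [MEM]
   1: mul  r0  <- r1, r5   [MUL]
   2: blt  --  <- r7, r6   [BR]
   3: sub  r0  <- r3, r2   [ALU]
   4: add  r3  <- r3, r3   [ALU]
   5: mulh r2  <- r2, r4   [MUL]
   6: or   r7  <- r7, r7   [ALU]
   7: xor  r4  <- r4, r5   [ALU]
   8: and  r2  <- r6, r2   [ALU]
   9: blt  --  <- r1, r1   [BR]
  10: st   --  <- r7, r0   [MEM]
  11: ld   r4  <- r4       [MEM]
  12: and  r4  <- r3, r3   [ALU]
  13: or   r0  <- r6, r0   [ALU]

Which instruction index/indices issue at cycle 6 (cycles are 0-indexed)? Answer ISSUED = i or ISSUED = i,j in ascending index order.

ISSUED = 11

[0] i0  ld  -- no-port MEM/MUL
[1] i1&i2  mul+blt  -- 2-wide
[2] i3&i4  sub+add  -- 2-wide
[3] i5&i6  mulh+or  -- 2-wide
[4] i7&i8  xor+and  -- 2-wide
[5] i9&i10  blt+st  -- 2-wide
[6] i11  ld  -- WAW r4
[7] i12&i13  and+or  -- 2-wide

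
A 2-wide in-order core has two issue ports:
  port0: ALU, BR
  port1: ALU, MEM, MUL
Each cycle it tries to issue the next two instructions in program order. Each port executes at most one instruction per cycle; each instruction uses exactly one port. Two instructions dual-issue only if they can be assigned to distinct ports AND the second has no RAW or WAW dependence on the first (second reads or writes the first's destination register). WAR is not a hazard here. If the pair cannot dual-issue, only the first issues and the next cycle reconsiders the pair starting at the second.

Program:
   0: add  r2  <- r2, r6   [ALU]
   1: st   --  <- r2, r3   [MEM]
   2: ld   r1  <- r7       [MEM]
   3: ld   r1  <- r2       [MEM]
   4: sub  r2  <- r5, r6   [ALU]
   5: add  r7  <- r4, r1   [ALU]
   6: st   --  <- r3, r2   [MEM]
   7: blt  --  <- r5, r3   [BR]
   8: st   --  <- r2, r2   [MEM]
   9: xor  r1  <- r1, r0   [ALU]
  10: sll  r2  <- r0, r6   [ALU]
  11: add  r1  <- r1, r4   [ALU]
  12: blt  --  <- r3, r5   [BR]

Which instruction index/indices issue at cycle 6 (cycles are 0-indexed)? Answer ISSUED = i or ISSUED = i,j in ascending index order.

ISSUED = 9,10

  cy0 -> i0 (add) RAW r2
  cy1 -> i1 (st) no-port MEM/MEM
  cy2 -> i2 (ld) no-port MEM/MEM
  cy3 -> i3&i4 (ld;sub) 2-wide
  cy4 -> i5&i6 (add;st) 2-wide
  cy5 -> i7&i8 (blt;st) 2-wide
  cy6 -> i9&i10 (xor;sll) 2-wide
  cy7 -> i11&i12 (add;blt) 2-wide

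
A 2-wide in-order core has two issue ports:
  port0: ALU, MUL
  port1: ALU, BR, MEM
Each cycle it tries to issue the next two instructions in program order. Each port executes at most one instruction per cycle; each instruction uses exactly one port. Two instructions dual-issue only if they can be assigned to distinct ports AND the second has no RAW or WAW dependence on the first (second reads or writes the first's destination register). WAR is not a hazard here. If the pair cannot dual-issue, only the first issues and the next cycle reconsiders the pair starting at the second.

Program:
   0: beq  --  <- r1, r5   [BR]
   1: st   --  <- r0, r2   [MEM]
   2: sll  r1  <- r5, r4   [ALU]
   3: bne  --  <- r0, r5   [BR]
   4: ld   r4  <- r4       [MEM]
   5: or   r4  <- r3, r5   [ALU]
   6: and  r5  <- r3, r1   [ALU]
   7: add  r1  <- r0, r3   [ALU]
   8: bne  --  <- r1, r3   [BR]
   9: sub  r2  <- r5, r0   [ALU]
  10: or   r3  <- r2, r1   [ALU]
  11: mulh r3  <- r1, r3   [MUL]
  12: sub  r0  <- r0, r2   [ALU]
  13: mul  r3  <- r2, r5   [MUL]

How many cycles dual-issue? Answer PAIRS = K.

t=0 i0:beq ; no-port BR/MEM
t=1 i1&i2:st+sll ; dual
t=2 i3:bne ; no-port BR/MEM
t=3 i4:ld ; WAW r4
t=4 i5&i6:or+and ; dual
t=5 i7:add ; RAW r1
t=6 i8&i9:bne+sub ; dual
t=7 i10:or ; RAW+WAW r3
t=8 i11&i12:mulh+sub ; dual
t=9 i13:mul ; tail

PAIRS = 4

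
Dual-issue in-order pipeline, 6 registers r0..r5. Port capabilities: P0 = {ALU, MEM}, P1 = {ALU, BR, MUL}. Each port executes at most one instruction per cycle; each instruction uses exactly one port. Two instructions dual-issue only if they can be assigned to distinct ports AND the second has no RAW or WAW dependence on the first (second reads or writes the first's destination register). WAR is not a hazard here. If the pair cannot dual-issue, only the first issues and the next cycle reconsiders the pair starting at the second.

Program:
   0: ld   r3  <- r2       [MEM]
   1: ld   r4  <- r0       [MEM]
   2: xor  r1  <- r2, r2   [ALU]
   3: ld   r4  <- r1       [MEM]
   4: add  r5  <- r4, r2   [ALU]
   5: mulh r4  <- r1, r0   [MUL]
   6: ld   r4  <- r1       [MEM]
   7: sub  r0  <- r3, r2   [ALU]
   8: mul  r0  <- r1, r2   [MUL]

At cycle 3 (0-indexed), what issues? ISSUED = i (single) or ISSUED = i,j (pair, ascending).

ISSUED = 4,5

c0: i0 ld  no-port MEM/MEM
c1: i1&i2 ld xor  pair
c2: i3 ld  RAW r4
c3: i4&i5 add mulh  pair
c4: i6&i7 ld sub  pair
c5: i8 mul  tail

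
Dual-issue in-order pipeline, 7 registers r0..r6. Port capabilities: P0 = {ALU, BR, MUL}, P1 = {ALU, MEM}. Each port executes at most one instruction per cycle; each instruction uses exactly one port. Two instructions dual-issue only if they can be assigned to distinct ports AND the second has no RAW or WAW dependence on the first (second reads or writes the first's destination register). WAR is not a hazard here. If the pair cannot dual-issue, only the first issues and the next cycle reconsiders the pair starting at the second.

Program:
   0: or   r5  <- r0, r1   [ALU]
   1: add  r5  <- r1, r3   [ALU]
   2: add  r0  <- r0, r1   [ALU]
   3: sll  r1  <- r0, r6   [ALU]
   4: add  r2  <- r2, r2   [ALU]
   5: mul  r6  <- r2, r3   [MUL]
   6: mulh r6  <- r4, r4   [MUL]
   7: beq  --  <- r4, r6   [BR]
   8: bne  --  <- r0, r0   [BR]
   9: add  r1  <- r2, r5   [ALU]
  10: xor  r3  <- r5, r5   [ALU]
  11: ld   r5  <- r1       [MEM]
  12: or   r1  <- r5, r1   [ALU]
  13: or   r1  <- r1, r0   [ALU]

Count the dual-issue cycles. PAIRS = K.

PAIRS = 4

#0 head=0: or.ALU i0 WAW r5
#1 head=1: add.ALU/add.ALU i1/i2 dual
#2 head=3: sll.ALU/add.ALU i3/i4 dual
#3 head=5: mul.MUL i5 no-port MUL/MUL
#4 head=6: mulh.MUL i6 no-port MUL/BR
#5 head=7: beq.BR i7 no-port BR/BR
#6 head=8: bne.BR/add.ALU i8/i9 dual
#7 head=10: xor.ALU/ld.MEM i10/i11 dual
#8 head=12: or.ALU i12 RAW+WAW r1
#9 head=13: or.ALU i13 tail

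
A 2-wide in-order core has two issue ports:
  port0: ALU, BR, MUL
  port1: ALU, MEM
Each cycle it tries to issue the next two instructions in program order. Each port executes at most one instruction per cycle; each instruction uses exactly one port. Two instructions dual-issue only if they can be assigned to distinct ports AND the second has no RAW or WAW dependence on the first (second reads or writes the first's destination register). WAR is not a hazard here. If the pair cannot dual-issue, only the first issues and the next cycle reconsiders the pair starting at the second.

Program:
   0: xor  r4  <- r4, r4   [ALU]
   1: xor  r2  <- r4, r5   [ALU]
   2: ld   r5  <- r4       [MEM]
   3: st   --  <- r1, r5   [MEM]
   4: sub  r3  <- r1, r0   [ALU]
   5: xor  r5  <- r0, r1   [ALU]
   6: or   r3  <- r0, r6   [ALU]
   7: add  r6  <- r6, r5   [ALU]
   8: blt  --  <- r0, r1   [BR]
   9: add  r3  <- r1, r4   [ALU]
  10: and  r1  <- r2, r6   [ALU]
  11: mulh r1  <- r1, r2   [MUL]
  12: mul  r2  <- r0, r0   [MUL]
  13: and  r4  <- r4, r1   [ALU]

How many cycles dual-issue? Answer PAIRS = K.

PAIRS = 6

#0 head=0: xor i0 RAW r4
#1 head=1: xor/ld i1/i2 pair
#2 head=3: st/sub i3/i4 pair
#3 head=5: xor/or i5/i6 pair
#4 head=7: add/blt i7/i8 pair
#5 head=9: add/and i9/i10 pair
#6 head=11: mulh i11 no-port MUL/MUL
#7 head=12: mul/and i12/i13 pair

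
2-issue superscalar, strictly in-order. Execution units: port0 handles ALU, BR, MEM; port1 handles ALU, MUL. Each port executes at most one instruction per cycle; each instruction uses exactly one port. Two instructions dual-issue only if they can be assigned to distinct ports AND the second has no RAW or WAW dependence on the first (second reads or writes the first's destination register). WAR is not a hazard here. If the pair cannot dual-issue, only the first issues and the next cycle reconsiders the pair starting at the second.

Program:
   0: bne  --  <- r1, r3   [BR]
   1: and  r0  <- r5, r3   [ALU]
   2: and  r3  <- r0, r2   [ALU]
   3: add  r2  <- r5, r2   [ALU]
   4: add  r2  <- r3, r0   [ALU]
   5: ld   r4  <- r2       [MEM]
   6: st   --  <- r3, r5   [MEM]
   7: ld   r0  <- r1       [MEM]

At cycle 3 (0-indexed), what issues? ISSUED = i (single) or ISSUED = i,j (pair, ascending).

ISSUED = 5

  cy0 -> i0&i1 (bne and) pair
  cy1 -> i2&i3 (and add) pair
  cy2 -> i4 (add) RAW r2
  cy3 -> i5 (ld) no-port MEM/MEM
  cy4 -> i6 (st) no-port MEM/MEM
  cy5 -> i7 (ld) tail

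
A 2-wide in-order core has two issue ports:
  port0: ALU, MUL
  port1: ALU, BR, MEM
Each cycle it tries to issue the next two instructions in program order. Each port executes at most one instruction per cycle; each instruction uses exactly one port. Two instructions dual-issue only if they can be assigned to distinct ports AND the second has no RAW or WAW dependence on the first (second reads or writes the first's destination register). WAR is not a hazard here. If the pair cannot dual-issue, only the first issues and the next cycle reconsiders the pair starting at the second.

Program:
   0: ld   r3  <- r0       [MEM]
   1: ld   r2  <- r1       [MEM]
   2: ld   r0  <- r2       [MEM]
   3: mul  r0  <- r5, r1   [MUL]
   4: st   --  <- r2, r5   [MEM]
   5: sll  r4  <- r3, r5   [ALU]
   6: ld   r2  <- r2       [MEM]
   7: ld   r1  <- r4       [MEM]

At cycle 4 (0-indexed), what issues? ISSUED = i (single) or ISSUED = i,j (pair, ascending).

ISSUED = 5,6

0. ld.MEM @i0  | no-port MEM/MEM
1. ld.MEM @i1  | no-port MEM/MEM
2. ld.MEM @i2  | WAW r0
3. mul.MUL;st.MEM @i3+i4  | dual
4. sll.ALU;ld.MEM @i5+i6  | dual
5. ld.MEM @i7  | tail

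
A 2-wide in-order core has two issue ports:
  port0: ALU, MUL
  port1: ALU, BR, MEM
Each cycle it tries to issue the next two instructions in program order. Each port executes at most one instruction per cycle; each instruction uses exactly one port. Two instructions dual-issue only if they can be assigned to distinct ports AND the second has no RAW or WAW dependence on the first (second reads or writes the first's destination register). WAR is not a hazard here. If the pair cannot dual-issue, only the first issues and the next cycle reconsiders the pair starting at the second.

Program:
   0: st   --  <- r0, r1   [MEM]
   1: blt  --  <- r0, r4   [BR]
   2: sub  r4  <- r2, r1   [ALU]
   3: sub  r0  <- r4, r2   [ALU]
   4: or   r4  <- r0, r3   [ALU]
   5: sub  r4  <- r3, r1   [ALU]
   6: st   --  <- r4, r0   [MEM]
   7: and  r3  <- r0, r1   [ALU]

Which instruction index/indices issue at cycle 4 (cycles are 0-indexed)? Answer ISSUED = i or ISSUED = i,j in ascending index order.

#0 head=0: st.MEM i0 no-port MEM/BR
#1 head=1: blt.BR sub.ALU i1&i2 dual
#2 head=3: sub.ALU i3 RAW r0
#3 head=4: or.ALU i4 WAW r4
#4 head=5: sub.ALU i5 RAW r4
#5 head=6: st.MEM and.ALU i6&i7 dual

ISSUED = 5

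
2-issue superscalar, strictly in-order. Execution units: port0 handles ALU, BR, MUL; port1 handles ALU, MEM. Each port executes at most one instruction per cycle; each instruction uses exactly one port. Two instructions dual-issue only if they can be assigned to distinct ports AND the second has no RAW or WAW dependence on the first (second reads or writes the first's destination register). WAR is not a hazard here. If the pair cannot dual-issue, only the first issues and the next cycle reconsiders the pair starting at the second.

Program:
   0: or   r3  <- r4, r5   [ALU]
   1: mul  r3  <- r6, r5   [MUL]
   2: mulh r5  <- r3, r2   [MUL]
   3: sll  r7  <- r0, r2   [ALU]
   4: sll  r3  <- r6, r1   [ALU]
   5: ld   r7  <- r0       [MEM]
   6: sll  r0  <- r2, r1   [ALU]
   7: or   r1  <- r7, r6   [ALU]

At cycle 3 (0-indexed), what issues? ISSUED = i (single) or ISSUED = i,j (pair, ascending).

  cy0 -> i0 (or.ALU) WAW r3
  cy1 -> i1 (mul.MUL) no-port MUL/MUL
  cy2 -> i2/i3 (mulh.MUL sll.ALU) pair
  cy3 -> i4/i5 (sll.ALU ld.MEM) pair
  cy4 -> i6/i7 (sll.ALU or.ALU) pair

ISSUED = 4,5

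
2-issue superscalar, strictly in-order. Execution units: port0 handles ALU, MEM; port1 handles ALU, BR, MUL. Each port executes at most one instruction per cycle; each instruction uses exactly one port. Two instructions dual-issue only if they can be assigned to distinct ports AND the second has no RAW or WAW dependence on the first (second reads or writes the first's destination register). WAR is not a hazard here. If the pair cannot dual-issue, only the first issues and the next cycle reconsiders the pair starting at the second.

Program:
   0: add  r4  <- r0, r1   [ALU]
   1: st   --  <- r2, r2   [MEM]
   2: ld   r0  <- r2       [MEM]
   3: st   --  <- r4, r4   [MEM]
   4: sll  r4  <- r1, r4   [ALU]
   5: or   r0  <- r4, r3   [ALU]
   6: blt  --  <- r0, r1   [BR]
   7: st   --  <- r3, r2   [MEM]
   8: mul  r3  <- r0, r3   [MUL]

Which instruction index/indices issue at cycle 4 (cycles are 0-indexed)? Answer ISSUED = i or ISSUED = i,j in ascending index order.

#0 head=0: add/st i0+i1 2-wide
#1 head=2: ld i2 no-port MEM/MEM
#2 head=3: st/sll i3+i4 2-wide
#3 head=5: or i5 RAW r0
#4 head=6: blt/st i6+i7 2-wide
#5 head=8: mul i8 tail

ISSUED = 6,7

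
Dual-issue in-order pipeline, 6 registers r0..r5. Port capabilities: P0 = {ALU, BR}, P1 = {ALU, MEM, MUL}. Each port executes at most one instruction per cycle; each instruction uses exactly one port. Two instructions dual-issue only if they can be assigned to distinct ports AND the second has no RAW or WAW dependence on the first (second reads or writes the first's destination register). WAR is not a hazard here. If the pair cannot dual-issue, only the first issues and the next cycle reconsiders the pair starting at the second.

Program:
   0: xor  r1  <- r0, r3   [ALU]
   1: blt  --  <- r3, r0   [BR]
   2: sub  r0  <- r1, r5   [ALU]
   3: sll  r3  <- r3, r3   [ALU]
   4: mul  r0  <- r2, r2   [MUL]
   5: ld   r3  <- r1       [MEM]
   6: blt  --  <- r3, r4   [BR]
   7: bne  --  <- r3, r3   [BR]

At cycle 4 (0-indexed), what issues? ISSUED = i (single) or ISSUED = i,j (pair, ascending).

[0] i0,i1  xor+blt  -- 2-wide
[1] i2,i3  sub+sll  -- 2-wide
[2] i4  mul  -- no-port MUL/MEM
[3] i5  ld  -- RAW r3
[4] i6  blt  -- no-port BR/BR
[5] i7  bne  -- tail

ISSUED = 6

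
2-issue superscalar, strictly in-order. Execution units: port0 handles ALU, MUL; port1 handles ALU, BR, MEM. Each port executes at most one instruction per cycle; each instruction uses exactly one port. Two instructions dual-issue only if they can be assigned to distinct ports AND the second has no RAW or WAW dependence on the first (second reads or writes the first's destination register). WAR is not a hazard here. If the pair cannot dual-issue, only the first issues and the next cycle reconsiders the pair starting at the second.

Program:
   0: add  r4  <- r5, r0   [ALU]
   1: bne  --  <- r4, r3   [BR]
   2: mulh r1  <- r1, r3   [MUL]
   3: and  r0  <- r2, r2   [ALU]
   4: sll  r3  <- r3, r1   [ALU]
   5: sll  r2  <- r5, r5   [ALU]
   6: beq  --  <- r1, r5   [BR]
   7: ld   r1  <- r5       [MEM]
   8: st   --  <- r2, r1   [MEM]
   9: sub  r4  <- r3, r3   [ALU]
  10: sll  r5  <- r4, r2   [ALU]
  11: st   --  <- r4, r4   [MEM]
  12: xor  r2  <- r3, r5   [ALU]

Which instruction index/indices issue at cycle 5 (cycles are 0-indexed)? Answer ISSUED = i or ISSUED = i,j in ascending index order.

#0 head=0: add i0 RAW r4
#1 head=1: bne;mulh i1+i2 dual
#2 head=3: and;sll i3+i4 dual
#3 head=5: sll;beq i5+i6 dual
#4 head=7: ld i7 no-port MEM/MEM
#5 head=8: st;sub i8+i9 dual
#6 head=10: sll;st i10+i11 dual
#7 head=12: xor i12 tail

ISSUED = 8,9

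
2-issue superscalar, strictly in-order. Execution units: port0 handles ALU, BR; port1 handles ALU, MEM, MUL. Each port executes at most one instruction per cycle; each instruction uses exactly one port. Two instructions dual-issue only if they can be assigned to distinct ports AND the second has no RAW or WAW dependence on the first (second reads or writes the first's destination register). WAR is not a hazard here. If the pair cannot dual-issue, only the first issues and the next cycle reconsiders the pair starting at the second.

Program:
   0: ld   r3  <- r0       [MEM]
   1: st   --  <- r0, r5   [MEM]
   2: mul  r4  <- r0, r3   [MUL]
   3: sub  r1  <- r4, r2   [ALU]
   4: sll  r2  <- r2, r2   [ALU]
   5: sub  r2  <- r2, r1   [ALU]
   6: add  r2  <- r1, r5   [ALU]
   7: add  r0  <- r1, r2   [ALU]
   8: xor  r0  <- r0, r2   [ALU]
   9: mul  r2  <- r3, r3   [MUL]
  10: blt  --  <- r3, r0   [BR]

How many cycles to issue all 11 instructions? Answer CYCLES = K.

CYCLES = 9

#0 head=0: ld i0 no-port MEM/MEM
#1 head=1: st i1 no-port MEM/MUL
#2 head=2: mul i2 RAW r4
#3 head=3: sub+sll i3+i4 2-wide
#4 head=5: sub i5 WAW r2
#5 head=6: add i6 RAW r2
#6 head=7: add i7 RAW+WAW r0
#7 head=8: xor+mul i8+i9 2-wide
#8 head=10: blt i10 tail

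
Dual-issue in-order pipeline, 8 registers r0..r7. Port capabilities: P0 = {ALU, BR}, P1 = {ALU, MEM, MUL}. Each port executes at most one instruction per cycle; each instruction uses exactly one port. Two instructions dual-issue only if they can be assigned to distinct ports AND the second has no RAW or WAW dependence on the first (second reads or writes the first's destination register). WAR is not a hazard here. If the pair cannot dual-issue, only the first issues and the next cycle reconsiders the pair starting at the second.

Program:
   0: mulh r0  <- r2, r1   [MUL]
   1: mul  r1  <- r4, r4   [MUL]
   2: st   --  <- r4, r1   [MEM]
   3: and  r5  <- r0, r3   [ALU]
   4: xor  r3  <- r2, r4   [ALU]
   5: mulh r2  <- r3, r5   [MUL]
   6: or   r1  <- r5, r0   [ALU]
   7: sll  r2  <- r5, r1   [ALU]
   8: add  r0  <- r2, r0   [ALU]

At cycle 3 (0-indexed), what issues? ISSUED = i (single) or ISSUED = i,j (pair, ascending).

ISSUED = 4

[0] i0  mulh.MUL  -- no-port MUL/MUL
[1] i1  mul.MUL  -- no-port MUL/MEM
[2] i2&i3  st.MEM;and.ALU  -- dual
[3] i4  xor.ALU  -- RAW r3
[4] i5&i6  mulh.MUL;or.ALU  -- dual
[5] i7  sll.ALU  -- RAW r2
[6] i8  add.ALU  -- tail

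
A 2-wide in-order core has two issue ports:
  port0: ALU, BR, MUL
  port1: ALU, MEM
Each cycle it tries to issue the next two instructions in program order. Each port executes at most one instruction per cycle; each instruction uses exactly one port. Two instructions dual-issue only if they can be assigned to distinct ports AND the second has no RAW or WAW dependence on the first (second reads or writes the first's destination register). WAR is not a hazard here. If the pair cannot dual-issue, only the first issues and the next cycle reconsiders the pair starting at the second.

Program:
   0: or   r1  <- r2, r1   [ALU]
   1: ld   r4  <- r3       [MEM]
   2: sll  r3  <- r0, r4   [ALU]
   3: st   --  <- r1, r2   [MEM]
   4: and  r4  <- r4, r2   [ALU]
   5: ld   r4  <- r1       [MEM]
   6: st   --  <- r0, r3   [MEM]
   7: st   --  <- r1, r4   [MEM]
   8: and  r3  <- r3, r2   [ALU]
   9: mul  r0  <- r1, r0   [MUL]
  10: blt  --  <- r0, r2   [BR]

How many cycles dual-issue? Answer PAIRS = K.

PAIRS = 3

#0 head=0: or.ALU ld.MEM i0/i1 pair
#1 head=2: sll.ALU st.MEM i2/i3 pair
#2 head=4: and.ALU i4 WAW r4
#3 head=5: ld.MEM i5 no-port MEM/MEM
#4 head=6: st.MEM i6 no-port MEM/MEM
#5 head=7: st.MEM and.ALU i7/i8 pair
#6 head=9: mul.MUL i9 no-port MUL/BR
#7 head=10: blt.BR i10 tail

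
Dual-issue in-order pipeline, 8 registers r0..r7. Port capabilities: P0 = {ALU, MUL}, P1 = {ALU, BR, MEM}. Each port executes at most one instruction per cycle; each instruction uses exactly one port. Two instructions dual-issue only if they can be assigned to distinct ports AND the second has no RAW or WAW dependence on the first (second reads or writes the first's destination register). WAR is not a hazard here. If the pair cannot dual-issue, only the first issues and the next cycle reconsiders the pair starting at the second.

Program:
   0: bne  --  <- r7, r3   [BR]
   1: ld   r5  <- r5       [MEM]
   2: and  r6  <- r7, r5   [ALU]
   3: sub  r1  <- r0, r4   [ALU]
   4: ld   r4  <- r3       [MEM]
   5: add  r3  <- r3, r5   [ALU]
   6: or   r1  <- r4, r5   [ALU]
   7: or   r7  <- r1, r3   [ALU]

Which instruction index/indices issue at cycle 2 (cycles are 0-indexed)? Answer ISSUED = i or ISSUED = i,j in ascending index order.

0. bne.BR @i0  | no-port BR/MEM
1. ld.MEM @i1  | RAW r5
2. and.ALU/sub.ALU @i2/i3  | dual
3. ld.MEM/add.ALU @i4/i5  | dual
4. or.ALU @i6  | RAW r1
5. or.ALU @i7  | tail

ISSUED = 2,3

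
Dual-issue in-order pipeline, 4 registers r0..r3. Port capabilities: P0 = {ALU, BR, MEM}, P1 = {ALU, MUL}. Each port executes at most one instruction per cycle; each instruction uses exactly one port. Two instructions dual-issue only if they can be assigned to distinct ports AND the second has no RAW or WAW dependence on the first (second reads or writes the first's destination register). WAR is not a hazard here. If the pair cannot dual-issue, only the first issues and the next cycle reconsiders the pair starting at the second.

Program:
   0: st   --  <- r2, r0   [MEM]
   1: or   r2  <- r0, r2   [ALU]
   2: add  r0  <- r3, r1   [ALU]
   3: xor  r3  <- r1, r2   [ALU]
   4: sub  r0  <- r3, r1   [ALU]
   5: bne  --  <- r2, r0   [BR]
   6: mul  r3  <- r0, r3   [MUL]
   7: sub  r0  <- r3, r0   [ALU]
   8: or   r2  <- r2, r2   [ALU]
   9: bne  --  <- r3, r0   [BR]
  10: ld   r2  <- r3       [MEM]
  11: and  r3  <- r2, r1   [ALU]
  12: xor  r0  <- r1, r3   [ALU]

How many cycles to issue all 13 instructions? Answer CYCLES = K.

  cy0 -> i0/i1 (st or) dual
  cy1 -> i2/i3 (add xor) dual
  cy2 -> i4 (sub) RAW r0
  cy3 -> i5/i6 (bne mul) dual
  cy4 -> i7/i8 (sub or) dual
  cy5 -> i9 (bne) no-port BR/MEM
  cy6 -> i10 (ld) RAW r2
  cy7 -> i11 (and) RAW r3
  cy8 -> i12 (xor) tail

CYCLES = 9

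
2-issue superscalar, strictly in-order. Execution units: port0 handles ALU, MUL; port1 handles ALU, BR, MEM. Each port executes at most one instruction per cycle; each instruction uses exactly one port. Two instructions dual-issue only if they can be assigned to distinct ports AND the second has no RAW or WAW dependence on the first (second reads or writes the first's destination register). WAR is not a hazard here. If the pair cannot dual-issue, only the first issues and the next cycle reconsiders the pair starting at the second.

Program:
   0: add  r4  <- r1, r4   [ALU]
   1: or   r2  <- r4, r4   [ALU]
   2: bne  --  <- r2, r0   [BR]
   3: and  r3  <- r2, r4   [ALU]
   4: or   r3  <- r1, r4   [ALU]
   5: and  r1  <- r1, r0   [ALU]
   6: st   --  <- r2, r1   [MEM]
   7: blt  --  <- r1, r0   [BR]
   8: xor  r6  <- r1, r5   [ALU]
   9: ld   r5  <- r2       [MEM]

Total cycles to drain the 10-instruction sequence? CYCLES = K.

#0 head=0: add i0 RAW r4
#1 head=1: or i1 RAW r2
#2 head=2: bne and i2+i3 dual
#3 head=4: or and i4+i5 dual
#4 head=6: st i6 no-port MEM/BR
#5 head=7: blt xor i7+i8 dual
#6 head=9: ld i9 tail

CYCLES = 7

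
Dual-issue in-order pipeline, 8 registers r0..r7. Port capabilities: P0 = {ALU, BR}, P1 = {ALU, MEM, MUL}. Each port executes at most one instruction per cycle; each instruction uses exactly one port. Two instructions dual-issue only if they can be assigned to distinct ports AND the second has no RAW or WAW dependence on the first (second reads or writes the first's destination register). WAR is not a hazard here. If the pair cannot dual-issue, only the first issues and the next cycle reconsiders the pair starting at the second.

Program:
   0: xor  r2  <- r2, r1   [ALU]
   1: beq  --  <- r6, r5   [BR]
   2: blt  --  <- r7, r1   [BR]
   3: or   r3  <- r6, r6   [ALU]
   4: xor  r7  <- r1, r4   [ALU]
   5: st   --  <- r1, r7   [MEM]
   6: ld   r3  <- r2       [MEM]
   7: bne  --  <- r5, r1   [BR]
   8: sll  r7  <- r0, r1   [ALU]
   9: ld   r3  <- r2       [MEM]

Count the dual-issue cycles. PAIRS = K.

c0: i0/i1 xor beq  dual
c1: i2/i3 blt or  dual
c2: i4 xor  RAW r7
c3: i5 st  no-port MEM/MEM
c4: i6/i7 ld bne  dual
c5: i8/i9 sll ld  dual

PAIRS = 4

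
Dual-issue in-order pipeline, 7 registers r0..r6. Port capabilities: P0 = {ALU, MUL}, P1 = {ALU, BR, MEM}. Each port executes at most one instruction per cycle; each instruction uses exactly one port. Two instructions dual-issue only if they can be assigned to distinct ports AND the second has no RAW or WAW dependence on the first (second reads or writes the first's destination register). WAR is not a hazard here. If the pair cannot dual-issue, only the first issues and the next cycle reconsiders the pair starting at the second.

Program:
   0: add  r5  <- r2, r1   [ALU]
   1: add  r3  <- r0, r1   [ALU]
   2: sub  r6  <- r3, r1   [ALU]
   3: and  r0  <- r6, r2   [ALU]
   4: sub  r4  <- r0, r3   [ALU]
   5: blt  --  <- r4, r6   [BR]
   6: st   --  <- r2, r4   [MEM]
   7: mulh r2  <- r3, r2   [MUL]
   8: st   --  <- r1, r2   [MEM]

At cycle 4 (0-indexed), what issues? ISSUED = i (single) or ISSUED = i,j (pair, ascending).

ISSUED = 5

c0: i0&i1 add.ALU;add.ALU  dual
c1: i2 sub.ALU  RAW r6
c2: i3 and.ALU  RAW r0
c3: i4 sub.ALU  RAW r4
c4: i5 blt.BR  no-port BR/MEM
c5: i6&i7 st.MEM;mulh.MUL  dual
c6: i8 st.MEM  tail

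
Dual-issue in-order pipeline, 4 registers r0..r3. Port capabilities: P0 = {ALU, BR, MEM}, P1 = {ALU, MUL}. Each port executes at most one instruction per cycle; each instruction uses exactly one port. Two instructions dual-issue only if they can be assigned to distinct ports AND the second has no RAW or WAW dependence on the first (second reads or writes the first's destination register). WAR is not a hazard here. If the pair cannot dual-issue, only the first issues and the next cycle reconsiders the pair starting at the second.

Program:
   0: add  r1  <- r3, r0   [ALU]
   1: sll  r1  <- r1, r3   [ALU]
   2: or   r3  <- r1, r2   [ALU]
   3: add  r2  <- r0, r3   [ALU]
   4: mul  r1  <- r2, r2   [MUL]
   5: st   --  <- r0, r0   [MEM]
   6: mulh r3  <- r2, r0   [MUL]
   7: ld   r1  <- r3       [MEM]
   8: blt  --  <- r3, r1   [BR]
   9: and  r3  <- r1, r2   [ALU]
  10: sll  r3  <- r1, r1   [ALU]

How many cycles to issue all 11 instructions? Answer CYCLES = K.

0. add @i0  | RAW+WAW r1
1. sll @i1  | RAW r1
2. or @i2  | RAW r3
3. add @i3  | RAW r2
4. mul st @i4/i5  | dual
5. mulh @i6  | RAW r3
6. ld @i7  | no-port MEM/BR
7. blt and @i8/i9  | dual
8. sll @i10  | tail

CYCLES = 9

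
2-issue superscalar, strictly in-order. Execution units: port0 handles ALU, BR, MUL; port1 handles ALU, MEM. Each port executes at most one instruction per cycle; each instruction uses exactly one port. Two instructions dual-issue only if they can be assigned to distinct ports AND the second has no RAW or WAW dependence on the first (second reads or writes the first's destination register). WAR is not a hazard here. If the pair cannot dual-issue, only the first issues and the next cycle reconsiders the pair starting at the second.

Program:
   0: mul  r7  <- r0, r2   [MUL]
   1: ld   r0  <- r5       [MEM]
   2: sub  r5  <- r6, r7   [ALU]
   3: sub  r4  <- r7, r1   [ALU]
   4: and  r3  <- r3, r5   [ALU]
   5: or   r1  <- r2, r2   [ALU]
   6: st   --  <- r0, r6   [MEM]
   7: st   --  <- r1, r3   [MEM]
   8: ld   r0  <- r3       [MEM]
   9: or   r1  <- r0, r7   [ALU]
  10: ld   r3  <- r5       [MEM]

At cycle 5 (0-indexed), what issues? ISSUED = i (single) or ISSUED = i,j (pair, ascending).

c0: i0&i1 mul;ld  pair
c1: i2&i3 sub;sub  pair
c2: i4&i5 and;or  pair
c3: i6 st  no-port MEM/MEM
c4: i7 st  no-port MEM/MEM
c5: i8 ld  RAW r0
c6: i9&i10 or;ld  pair

ISSUED = 8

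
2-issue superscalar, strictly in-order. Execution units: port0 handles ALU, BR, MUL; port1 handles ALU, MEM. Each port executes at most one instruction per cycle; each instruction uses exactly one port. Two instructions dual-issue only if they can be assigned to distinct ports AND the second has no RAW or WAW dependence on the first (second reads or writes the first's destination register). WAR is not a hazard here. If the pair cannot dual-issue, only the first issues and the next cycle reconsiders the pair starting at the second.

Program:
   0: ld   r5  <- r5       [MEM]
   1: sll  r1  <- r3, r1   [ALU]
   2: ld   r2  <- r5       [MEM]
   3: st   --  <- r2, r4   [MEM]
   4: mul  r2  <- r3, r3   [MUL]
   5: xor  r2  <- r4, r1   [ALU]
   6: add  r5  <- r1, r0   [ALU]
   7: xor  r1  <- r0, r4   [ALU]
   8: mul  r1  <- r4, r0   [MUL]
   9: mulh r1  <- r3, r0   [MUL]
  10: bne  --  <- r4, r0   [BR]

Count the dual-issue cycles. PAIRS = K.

PAIRS = 3

0. ld;sll @i0&i1  | pair
1. ld @i2  | no-port MEM/MEM
2. st;mul @i3&i4  | pair
3. xor;add @i5&i6  | pair
4. xor @i7  | WAW r1
5. mul @i8  | no-port MUL/MUL
6. mulh @i9  | no-port MUL/BR
7. bne @i10  | tail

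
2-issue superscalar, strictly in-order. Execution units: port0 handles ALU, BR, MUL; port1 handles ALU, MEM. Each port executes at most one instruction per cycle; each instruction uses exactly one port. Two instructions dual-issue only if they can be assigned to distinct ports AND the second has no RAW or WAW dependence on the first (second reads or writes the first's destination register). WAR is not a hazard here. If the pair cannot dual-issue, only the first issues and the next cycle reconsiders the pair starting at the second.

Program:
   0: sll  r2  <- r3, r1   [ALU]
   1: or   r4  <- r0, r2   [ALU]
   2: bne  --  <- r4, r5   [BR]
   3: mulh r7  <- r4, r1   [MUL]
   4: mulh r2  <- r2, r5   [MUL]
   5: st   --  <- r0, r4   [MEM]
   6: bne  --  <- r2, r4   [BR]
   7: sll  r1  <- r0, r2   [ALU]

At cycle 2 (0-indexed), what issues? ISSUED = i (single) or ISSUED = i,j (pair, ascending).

0. sll @i0  | RAW r2
1. or @i1  | RAW r4
2. bne @i2  | no-port BR/MUL
3. mulh @i3  | no-port MUL/MUL
4. mulh;st @i4+i5  | dual
5. bne;sll @i6+i7  | dual

ISSUED = 2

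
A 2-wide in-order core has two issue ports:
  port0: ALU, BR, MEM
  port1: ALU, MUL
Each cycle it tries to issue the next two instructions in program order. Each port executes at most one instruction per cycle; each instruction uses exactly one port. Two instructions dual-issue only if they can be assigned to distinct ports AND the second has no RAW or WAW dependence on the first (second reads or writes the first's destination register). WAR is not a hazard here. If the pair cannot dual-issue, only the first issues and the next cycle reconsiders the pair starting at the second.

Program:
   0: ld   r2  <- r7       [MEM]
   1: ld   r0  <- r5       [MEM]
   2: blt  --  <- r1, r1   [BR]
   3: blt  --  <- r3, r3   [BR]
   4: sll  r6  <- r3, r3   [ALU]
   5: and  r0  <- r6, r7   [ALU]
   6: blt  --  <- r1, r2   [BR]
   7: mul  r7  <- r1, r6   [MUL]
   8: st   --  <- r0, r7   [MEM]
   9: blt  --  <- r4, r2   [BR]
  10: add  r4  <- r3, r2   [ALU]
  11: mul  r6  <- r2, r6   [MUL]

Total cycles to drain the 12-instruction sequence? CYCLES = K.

CYCLES = 9

t=0 i0:ld.MEM ; no-port MEM/MEM
t=1 i1:ld.MEM ; no-port MEM/BR
t=2 i2:blt.BR ; no-port BR/BR
t=3 i3&i4:blt.BR sll.ALU ; 2-wide
t=4 i5&i6:and.ALU blt.BR ; 2-wide
t=5 i7:mul.MUL ; RAW r7
t=6 i8:st.MEM ; no-port MEM/BR
t=7 i9&i10:blt.BR add.ALU ; 2-wide
t=8 i11:mul.MUL ; tail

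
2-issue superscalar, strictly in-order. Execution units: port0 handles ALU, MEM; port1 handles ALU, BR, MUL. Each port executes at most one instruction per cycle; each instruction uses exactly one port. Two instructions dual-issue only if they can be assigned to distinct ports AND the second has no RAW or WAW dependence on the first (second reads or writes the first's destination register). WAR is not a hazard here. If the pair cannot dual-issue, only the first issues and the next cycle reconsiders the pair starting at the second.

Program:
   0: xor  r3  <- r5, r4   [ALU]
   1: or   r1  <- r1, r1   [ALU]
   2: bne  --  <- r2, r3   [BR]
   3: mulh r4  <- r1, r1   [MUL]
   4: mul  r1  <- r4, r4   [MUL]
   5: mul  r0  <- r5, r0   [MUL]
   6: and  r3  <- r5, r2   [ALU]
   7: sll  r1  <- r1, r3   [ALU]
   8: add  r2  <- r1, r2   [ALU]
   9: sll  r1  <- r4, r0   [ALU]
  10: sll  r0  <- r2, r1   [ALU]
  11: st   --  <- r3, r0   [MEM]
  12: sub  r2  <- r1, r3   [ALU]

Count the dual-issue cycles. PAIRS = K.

PAIRS = 4

#0 head=0: xor.ALU/or.ALU i0/i1 2-wide
#1 head=2: bne.BR i2 no-port BR/MUL
#2 head=3: mulh.MUL i3 no-port MUL/MUL
#3 head=4: mul.MUL i4 no-port MUL/MUL
#4 head=5: mul.MUL/and.ALU i5/i6 2-wide
#5 head=7: sll.ALU i7 RAW r1
#6 head=8: add.ALU/sll.ALU i8/i9 2-wide
#7 head=10: sll.ALU i10 RAW r0
#8 head=11: st.MEM/sub.ALU i11/i12 2-wide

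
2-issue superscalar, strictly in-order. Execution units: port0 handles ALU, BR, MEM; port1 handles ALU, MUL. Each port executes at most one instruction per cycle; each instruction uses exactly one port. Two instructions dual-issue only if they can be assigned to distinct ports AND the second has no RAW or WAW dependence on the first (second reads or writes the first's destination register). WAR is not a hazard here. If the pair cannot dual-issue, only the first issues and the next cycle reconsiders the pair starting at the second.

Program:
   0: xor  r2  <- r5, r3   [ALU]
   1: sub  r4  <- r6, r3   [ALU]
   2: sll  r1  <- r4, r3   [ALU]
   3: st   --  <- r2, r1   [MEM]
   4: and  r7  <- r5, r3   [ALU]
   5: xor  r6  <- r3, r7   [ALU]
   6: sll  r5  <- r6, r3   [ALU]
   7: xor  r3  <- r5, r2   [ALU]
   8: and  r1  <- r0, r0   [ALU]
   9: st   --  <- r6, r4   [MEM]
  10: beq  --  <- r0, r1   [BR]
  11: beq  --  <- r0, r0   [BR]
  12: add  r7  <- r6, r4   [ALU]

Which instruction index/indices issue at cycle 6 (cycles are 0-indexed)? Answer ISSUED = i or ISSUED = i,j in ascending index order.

0. xor.ALU sub.ALU @i0/i1  | dual
1. sll.ALU @i2  | RAW r1
2. st.MEM and.ALU @i3/i4  | dual
3. xor.ALU @i5  | RAW r6
4. sll.ALU @i6  | RAW r5
5. xor.ALU and.ALU @i7/i8  | dual
6. st.MEM @i9  | no-port MEM/BR
7. beq.BR @i10  | no-port BR/BR
8. beq.BR add.ALU @i11/i12  | dual

ISSUED = 9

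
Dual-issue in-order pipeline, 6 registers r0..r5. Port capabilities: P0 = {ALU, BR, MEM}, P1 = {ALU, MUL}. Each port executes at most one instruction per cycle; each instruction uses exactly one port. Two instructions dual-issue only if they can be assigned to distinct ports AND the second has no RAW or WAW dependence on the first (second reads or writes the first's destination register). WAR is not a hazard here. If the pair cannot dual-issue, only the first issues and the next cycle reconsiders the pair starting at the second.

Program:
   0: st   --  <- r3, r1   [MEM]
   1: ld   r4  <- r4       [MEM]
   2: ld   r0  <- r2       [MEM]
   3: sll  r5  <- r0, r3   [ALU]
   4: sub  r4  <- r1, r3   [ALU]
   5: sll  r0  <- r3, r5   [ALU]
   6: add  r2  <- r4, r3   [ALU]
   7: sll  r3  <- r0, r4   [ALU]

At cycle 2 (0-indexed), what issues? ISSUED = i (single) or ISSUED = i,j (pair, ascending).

ISSUED = 2

t=0 i0:st.MEM ; no-port MEM/MEM
t=1 i1:ld.MEM ; no-port MEM/MEM
t=2 i2:ld.MEM ; RAW r0
t=3 i3&i4:sll.ALU sub.ALU ; 2-wide
t=4 i5&i6:sll.ALU add.ALU ; 2-wide
t=5 i7:sll.ALU ; tail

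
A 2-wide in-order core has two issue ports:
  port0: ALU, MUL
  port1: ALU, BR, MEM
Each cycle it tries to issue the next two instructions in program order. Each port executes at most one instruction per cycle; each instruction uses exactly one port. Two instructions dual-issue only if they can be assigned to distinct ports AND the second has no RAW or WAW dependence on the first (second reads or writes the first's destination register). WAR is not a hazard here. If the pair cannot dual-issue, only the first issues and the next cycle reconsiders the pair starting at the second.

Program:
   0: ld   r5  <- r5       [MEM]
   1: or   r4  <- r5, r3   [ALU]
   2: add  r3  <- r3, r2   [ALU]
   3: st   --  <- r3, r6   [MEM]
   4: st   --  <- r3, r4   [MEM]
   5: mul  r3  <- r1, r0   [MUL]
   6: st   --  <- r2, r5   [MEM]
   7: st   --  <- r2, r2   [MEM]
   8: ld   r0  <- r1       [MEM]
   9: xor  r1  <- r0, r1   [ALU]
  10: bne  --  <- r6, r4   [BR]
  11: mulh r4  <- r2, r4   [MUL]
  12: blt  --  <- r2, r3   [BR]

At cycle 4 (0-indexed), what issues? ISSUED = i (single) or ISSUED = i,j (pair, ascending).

ISSUED = 6

t=0 i0:ld.MEM ; RAW r5
t=1 i1&i2:or.ALU/add.ALU ; pair
t=2 i3:st.MEM ; no-port MEM/MEM
t=3 i4&i5:st.MEM/mul.MUL ; pair
t=4 i6:st.MEM ; no-port MEM/MEM
t=5 i7:st.MEM ; no-port MEM/MEM
t=6 i8:ld.MEM ; RAW r0
t=7 i9&i10:xor.ALU/bne.BR ; pair
t=8 i11&i12:mulh.MUL/blt.BR ; pair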